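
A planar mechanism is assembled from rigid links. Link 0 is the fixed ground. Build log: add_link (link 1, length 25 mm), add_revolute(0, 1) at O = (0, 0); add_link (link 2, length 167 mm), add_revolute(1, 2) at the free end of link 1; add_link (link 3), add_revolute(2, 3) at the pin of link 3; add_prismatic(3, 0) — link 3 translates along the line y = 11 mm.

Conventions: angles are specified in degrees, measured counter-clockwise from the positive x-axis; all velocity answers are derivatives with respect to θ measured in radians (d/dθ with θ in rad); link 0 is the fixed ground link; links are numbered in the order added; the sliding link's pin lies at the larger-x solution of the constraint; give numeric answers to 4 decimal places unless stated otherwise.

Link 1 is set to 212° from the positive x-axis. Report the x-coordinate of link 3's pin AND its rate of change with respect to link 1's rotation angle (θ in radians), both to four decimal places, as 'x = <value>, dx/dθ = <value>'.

geometry: r = 25 mm, L = 167 mm, e = 11 mm
crank pin P = (r cos θ, r sin θ) = (-21.201202, -13.247982)
h = r sin θ − e = -13.247982 − 11 = -24.247982
x = r cos θ + √(L² − h²) = -21.201202 + 165.230250 = 144.029047
dx/dθ = −r sin θ − h·r cos θ/√(L² − h²) (θ in radians; h = -24.247982) = 10.136648

x = 144.0290, dx/dθ = 10.1366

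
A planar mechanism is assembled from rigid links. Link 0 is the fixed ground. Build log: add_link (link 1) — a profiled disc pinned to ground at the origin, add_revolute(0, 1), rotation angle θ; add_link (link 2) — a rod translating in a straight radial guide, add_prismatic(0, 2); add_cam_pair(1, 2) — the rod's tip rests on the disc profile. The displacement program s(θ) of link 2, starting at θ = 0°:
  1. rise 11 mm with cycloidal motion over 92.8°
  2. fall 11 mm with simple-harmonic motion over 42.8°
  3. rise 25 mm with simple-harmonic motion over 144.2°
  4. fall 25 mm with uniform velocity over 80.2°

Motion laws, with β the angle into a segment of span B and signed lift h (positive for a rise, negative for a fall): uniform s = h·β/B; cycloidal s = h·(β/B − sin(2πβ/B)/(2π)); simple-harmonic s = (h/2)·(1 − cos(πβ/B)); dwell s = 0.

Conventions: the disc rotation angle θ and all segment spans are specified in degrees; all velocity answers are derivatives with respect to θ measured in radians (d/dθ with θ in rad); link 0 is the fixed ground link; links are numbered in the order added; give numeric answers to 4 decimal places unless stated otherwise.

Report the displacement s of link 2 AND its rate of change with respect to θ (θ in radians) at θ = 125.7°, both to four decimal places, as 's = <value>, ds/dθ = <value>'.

seg 1 [0°–92.8°] cycloidal, h=11: full span → s += 11 → s = 11.0000
seg 2 [92.8°–135.6°] simple-harmonic, h=-11: θ=125.7° here. β=32.9, B=42.8. -11/2·(1 − cos(π·0.7687)) = -9.6106 → s = 1.3894
velocity in seg [92.8°–135.6°] (simple-harmonic), θ in radians: β = 32.9° = 0.5742 rad, B = 42.8° = 0.7470 rad; ds/dθ = (πh/(2B)) sin(πβ/B) = (π·(-11)/(2·0.7470)) sin(π·0.7687) = -15.367890 mm/rad

s = 1.3894, ds/dθ = -15.3679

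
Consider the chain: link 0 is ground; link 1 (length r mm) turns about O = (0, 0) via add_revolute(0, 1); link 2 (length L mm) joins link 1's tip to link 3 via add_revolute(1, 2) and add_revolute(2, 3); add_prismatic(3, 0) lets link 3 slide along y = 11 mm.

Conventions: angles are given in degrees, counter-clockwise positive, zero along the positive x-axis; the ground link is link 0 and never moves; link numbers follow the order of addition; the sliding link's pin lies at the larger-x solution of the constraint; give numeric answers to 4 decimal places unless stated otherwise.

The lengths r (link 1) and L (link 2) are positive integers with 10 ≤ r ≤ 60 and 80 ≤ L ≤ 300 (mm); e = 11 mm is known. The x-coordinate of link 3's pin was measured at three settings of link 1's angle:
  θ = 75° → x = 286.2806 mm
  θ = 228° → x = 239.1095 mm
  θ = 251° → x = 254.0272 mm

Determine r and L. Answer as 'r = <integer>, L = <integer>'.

constraint per measurement: (x − r cos θ)² + (r sin θ − e)² = L²
subtracting the θ₁ and θ₂ equations cancels the r² and L² terms:
r = (x₁² − x₂²) / (2[(x₁cos θ₁ + e sin θ₁) − (x₂cos θ₂ + e sin θ₂)]) = 49.0000 → r = 49
L² = (x₁ − r cos θ₁)² + (r sin θ₁ − e)² = 76176.0165 → L = 276.0000 → L = 276
check at θ₃=251°: x = 254.0272 (printed 254.0272) ✓

r = 49, L = 276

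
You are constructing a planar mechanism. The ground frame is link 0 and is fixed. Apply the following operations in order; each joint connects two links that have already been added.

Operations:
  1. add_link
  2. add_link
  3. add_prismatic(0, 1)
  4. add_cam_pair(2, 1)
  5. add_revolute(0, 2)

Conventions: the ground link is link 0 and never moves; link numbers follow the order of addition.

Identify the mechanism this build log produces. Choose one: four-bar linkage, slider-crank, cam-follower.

links: 3 (incl. ground); joints: 1 revolute, 1 prismatic, 1 higher (cam) pair, forming one closed loop
3 links, revolute + prismatic + higher pair in one loop → cam-follower

cam-follower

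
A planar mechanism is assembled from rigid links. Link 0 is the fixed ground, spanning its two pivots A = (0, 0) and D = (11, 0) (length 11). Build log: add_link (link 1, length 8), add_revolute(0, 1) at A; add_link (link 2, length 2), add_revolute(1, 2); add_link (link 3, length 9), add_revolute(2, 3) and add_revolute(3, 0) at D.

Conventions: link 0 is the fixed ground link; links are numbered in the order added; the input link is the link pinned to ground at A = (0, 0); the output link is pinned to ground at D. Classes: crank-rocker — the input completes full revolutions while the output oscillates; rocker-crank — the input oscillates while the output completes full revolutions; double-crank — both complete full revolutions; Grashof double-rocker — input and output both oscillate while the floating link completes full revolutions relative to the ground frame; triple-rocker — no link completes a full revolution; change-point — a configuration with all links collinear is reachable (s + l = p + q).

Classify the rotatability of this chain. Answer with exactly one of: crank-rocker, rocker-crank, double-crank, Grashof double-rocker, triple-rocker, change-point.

lengths: ground=11, input=8, coupler=2, output=9
sorted: s=2 (shortest), l=11 (longest), p+q=17
s + l = 13 vs p + q = 17
s + l < p + q (Grashof) with shortest = coupler link → Grashof double-rocker

Grashof double-rocker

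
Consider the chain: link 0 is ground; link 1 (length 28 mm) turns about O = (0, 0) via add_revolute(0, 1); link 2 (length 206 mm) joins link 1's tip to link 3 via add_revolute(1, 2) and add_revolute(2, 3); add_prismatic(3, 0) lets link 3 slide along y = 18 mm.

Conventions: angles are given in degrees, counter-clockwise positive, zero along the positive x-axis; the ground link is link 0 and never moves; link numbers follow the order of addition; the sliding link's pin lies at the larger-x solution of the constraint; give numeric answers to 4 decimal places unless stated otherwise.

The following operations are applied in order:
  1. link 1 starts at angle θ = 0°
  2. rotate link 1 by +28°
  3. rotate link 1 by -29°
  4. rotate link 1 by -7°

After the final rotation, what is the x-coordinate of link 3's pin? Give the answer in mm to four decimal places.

geometry: r = 28 mm, L = 206 mm, e = 18 mm; θ starts at 0°
rotate link 1 by +28°: θ ← 0° +28° = 28°
rotate link 1 by -29°: θ ← 28° -29° = -1°
rotate link 1 by -7°: θ ← -1° -7° = -8°
crank pin P = (r cos θ, r sin θ) = (27.727506, -3.896847)
h = r sin θ − e = -3.896847 − 18 = -21.896847
x = r cos θ + √(L² − h²) = 27.727506 + 204.832927 = 232.560433

232.5604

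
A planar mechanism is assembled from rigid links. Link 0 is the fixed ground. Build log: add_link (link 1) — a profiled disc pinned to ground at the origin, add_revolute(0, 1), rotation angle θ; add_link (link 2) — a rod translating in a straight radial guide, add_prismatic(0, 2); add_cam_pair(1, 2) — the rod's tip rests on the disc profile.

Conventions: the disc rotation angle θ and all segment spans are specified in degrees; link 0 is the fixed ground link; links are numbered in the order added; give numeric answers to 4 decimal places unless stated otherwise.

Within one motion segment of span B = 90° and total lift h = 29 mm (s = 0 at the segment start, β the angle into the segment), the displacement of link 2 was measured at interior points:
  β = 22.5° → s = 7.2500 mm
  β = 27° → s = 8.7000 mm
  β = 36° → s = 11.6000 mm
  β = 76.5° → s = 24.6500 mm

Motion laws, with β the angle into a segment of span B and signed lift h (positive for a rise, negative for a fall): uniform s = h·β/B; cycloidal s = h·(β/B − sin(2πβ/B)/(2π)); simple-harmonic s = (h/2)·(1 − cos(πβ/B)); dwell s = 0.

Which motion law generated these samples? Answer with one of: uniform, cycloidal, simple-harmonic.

candidates at β/B = r: uniform s = h·r (linear in β); cycloidal s = h·(r − sin(2πr)/(2π)); simple-harmonic s = (h/2)(1 − cos(πr))
β=22.5°: printed 7.2500 | uniform 7.2500, cycloidal 2.6345, simple-harmonic 4.2470
β=27°: printed 8.7000 | uniform 8.7000, cycloidal 4.3104, simple-harmonic 5.9771
β=36°: printed 11.6000 | uniform 11.6000, cycloidal 8.8871, simple-harmonic 10.0193
β=76.5°: printed 24.6500 | uniform 24.6500, cycloidal 28.3840, simple-harmonic 27.4196
only one law matches every sample → uniform

uniform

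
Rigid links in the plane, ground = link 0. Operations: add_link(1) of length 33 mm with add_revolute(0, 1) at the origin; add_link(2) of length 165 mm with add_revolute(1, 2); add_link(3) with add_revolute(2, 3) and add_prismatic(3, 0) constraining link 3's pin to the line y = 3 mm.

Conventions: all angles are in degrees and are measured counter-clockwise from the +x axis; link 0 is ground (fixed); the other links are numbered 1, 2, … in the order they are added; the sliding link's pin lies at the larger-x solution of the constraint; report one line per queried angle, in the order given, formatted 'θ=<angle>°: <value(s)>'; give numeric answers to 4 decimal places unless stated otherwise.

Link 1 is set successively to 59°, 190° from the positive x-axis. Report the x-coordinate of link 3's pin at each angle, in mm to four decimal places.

geometry: r = 33 mm, L = 165 mm, e = 3 mm
θ=59°: crank pin P = (r cos θ, r sin θ) = (16.996256, 28.286521)
θ=59°: h = r sin θ − e = 28.286521 − 3 = 25.286521
θ=59°: x = r cos θ + √(L² − h²) = 16.996256 + 163.050887 = 180.047144
θ=190°: crank pin P = (r cos θ, r sin θ) = (-32.498656, -5.730390)
θ=190°: h = r sin θ − e = -5.730390 − 3 = -8.730390
θ=190°: x = r cos θ + √(L² − h²) = -32.498656 + 164.768869 = 132.270213

θ=59°: 180.0471
θ=190°: 132.2702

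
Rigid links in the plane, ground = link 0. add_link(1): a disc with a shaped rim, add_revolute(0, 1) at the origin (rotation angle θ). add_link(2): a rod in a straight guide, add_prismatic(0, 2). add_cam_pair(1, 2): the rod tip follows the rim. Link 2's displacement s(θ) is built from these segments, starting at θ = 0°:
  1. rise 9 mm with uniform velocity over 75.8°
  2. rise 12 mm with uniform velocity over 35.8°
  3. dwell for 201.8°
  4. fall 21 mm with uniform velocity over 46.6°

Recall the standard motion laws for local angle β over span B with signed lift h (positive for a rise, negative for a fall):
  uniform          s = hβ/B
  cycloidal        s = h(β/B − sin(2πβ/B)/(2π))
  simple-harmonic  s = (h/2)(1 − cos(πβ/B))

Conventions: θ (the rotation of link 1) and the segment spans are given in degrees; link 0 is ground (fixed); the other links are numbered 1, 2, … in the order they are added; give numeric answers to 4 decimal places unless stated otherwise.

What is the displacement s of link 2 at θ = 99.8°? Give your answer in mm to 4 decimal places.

segment 1 (0° to 75.8°, uniform, h = 9) is passed completely: s = 0.0000 + (9) = 9.0000
θ = 99.8° falls in segment 2 (75.8° to 111.6°, uniform, h = 12): β = 99.8 − 75.8 = 24°, B = 35.8°; Δs = 12·24/35.8 = 8.0447; s = 9.0000 + 8.0447 = 17.0447

17.0447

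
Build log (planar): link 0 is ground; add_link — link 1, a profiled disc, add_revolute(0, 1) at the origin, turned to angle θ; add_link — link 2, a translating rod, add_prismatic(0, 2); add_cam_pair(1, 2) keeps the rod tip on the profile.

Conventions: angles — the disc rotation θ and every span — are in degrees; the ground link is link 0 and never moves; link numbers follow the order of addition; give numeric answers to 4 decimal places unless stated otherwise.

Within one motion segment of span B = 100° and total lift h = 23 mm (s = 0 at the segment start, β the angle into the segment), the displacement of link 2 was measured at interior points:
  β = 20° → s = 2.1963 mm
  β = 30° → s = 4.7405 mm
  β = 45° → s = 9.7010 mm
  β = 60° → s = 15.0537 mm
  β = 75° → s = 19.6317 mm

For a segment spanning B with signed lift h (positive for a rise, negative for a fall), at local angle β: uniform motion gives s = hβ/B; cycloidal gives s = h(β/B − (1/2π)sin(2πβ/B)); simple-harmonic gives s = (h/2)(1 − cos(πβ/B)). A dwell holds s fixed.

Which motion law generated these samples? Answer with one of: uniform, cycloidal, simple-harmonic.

candidates at β/B = r: uniform s = h·r (linear in β); cycloidal s = h·(r − sin(2πr)/(2π)); simple-harmonic s = (h/2)(1 − cos(πr))
β=20°: printed 2.1963 | uniform 4.6000, cycloidal 1.1186, simple-harmonic 2.1963
β=30°: printed 4.7405 | uniform 6.9000, cycloidal 3.4186, simple-harmonic 4.7405
β=45°: printed 9.7010 | uniform 10.3500, cycloidal 9.2188, simple-harmonic 9.7010
β=60°: printed 15.0537 | uniform 13.8000, cycloidal 15.9516, simple-harmonic 15.0537
β=75°: printed 19.6317 | uniform 17.2500, cycloidal 20.9106, simple-harmonic 19.6317
only one law matches every sample → simple-harmonic

simple-harmonic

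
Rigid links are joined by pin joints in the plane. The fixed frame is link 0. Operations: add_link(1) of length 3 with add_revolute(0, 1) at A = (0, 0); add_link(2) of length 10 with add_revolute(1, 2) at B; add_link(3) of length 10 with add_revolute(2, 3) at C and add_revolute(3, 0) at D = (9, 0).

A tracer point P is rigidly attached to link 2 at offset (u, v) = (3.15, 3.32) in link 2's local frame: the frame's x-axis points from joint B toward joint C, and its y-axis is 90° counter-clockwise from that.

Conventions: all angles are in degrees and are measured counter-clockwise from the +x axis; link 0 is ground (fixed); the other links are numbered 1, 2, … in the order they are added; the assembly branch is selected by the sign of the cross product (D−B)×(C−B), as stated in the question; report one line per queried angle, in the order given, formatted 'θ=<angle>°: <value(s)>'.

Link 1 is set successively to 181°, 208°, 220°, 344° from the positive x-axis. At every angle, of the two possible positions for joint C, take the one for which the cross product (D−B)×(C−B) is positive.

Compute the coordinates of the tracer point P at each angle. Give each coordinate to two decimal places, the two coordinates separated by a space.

A=(0,0), D=(9.00,0)
θ=181°: B = A + 3.00·(cos181°, sin181°) = (-2.9995, -0.0524)
θ=181°: |BD| = 11.9997
θ=181°: circle(B,10.00) ∩ circle(D,10.00): a=5.9998, h=8.0001
θ=181°:   candidates: C₊=(2.9653,7.9739) cross=95.999; C₋=(3.0351,-8.0262) cross=-95.999
θ=181°:   branch + wants cross > 0 → take C=(2.9653,7.9739) (cross=95.999)
θ=181°: ex = (C−B)/|BC| = (0.5965,0.8026); ey = (-0.8026,0.5965)
θ=181°: P = B + 3.15·ex + 3.32·ey = (-3.7853,4.4562)
θ=208°: B = A + 3.00·(cos208°, sin208°) = (-2.6488, -1.4084)
θ=208°: |BD| = 11.7337
θ=208°: circle(B,10.00) ∩ circle(D,10.00): a=5.8668, h=8.0982
θ=208°:   candidates: C₊=(2.2035,7.3354) cross=95.021; C₋=(4.1476,-8.7438) cross=-95.021
θ=208°:   branch + wants cross > 0 → take C=(2.2035,7.3354) (cross=95.021)
θ=208°: ex = (C−B)/|BC| = (0.4852,0.8744); ey = (-0.8744,0.4852)
θ=208°: P = B + 3.15·ex + 3.32·ey = (-4.0233,2.9569)
θ=220°: B = A + 3.00·(cos220°, sin220°) = (-2.2981, -1.9284)
θ=220°: |BD| = 11.4615
θ=220°: circle(B,10.00) ∩ circle(D,10.00): a=5.7308, h=8.1950
θ=220°:   candidates: C₊=(1.9721,7.1140) cross=93.927; C₋=(4.7297,-9.0424) cross=-93.927
θ=220°:   branch + wants cross > 0 → take C=(1.9721,7.1140) (cross=93.927)
θ=220°: ex = (C−B)/|BC| = (0.4270,0.9042); ey = (-0.9042,0.4270)
θ=220°: P = B + 3.15·ex + 3.32·ey = (-3.9551,2.3377)
θ=344°: B = A + 3.00·(cos344°, sin344°) = (2.8838, -0.8269)
θ=344°: |BD| = 6.1719
θ=344°: circle(B,10.00) ∩ circle(D,10.00): a=3.0859, h=9.5119
θ=344°:   candidates: C₊=(4.6675,9.0127) cross=58.706; C₋=(7.2163,-9.8396) cross=-58.706
θ=344°:   branch + wants cross > 0 → take C=(4.6675,9.0127) (cross=58.706)
θ=344°: ex = (C−B)/|BC| = (0.1784,0.9840); ey = (-0.9840,0.1784)
θ=344°: P = B + 3.15·ex + 3.32·ey = (0.1789,2.8648)

θ=181°: -3.79 4.46
θ=208°: -4.02 2.96
θ=220°: -3.96 2.34
θ=344°: 0.18 2.86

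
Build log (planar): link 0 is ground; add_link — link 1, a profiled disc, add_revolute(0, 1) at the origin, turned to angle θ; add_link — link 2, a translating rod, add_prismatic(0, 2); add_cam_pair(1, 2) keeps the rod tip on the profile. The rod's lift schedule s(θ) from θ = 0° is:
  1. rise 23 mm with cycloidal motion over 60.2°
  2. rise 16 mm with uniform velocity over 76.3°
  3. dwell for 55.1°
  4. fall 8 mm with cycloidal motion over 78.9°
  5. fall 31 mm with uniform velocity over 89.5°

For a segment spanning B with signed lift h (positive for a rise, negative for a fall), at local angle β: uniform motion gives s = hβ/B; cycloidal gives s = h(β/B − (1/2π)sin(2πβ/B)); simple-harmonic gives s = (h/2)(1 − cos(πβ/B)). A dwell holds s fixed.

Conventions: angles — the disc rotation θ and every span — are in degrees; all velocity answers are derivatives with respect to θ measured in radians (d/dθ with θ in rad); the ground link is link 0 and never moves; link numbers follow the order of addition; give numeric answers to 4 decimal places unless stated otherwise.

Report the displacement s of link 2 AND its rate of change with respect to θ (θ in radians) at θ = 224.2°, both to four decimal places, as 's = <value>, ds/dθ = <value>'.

seg 1 [0°–60.2°] cycloidal, h=23: full span → s += 23 → s = 23.0000
seg 2 [60.2°–136.5°] uniform, h=16: full span → s += 16 → s = 39.0000
seg 3 [136.5°–191.6°] dwell: s stays 39.0000
seg 4 [191.6°–270.5°] cycloidal, h=-8: θ=224.2° here. β=32.6, B=78.9. -8·(0.4132 − sin(2π·0.4132)/(2π)) = -2.6448 → s = 36.3552
velocity in seg [191.6°–270.5°] (cycloidal), θ in radians: β = 32.6° = 0.5690 rad, B = 78.9° = 1.3771 rad; ds/dθ = (h/B)(1 − cos(2πβ/B)) = ((-8)/1.3771)(1 − cos(2π·0.4132)) = -10.775783 mm/rad

s = 36.3552, ds/dθ = -10.7758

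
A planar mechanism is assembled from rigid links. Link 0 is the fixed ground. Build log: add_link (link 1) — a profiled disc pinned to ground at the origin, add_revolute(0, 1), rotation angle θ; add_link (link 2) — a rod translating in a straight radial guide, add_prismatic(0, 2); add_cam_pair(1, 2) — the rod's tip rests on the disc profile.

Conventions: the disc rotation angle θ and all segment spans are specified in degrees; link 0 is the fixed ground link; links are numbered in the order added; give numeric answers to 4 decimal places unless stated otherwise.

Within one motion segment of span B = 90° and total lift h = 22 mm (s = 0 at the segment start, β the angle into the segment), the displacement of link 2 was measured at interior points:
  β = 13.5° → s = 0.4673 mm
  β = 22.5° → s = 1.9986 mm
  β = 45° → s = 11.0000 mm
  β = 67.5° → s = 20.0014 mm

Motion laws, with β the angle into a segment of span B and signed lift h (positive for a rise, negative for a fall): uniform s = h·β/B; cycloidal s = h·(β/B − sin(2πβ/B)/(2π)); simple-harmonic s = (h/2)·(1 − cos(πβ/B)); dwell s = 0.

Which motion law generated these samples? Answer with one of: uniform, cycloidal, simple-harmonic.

candidates at β/B = r: uniform s = h·r (linear in β); cycloidal s = h·(r − sin(2πr)/(2π)); simple-harmonic s = (h/2)(1 − cos(πr))
β=13.5°: printed 0.4673 | uniform 3.3000, cycloidal 0.4673, simple-harmonic 1.1989
β=22.5°: printed 1.9986 | uniform 5.5000, cycloidal 1.9986, simple-harmonic 3.2218
β=45°: printed 11.0000 | uniform 11.0000, cycloidal 11.0000, simple-harmonic 11.0000
β=67.5°: printed 20.0014 | uniform 16.5000, cycloidal 20.0014, simple-harmonic 18.7782
only one law matches every sample → cycloidal

cycloidal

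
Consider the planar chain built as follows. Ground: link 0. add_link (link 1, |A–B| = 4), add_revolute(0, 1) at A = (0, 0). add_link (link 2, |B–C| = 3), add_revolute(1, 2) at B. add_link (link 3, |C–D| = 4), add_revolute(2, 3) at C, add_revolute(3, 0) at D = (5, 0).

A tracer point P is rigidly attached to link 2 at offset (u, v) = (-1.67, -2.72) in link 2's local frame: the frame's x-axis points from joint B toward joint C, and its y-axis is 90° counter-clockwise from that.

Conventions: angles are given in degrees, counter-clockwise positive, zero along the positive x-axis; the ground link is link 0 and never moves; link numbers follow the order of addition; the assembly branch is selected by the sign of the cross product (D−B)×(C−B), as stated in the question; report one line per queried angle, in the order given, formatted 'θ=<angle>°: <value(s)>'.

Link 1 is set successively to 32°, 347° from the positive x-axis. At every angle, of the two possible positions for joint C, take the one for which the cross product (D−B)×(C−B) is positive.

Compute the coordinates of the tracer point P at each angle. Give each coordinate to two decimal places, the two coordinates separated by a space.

A=(0,0), D=(5.00,0)
θ=32°: B = A + 4.00·(cos32°, sin32°) = (3.3922, 2.1197)
θ=32°: |BD| = 2.6605
θ=32°: circle(B,3.00) ∩ circle(D,4.00): a=0.0147, h=3.0000
θ=32°:   candidates: C₊=(5.7912,3.9210) cross=7.981; C₋=(1.0109,0.2950) cross=-7.981
θ=32°:   branch + wants cross > 0 → take C=(5.7912,3.9210) (cross=7.981)
θ=32°: ex = (C−B)/|BC| = (0.7997,0.6004); ey = (-0.6004,0.7997)
θ=32°: P = B + -1.67·ex + -2.72·ey = (3.6899,-1.0582)
θ=347°: B = A + 4.00·(cos347°, sin347°) = (3.8975, -0.8998)
θ=347°: |BD| = 1.4231
θ=347°: circle(B,3.00) ∩ circle(D,4.00): a=-1.7479, h=2.4382
θ=347°:   candidates: C₊=(1.0017,-0.1160) cross=3.470; C₋=(4.0850,-3.8939) cross=-3.470
θ=347°:   branch + wants cross > 0 → take C=(1.0017,-0.1160) (cross=3.470)
θ=347°: ex = (C−B)/|BC| = (-0.9653,0.2613); ey = (-0.2613,-0.9653)
θ=347°: P = B + -1.67·ex + -2.72·ey = (6.2201,1.2894)

θ=32°: 3.69 -1.06
θ=347°: 6.22 1.29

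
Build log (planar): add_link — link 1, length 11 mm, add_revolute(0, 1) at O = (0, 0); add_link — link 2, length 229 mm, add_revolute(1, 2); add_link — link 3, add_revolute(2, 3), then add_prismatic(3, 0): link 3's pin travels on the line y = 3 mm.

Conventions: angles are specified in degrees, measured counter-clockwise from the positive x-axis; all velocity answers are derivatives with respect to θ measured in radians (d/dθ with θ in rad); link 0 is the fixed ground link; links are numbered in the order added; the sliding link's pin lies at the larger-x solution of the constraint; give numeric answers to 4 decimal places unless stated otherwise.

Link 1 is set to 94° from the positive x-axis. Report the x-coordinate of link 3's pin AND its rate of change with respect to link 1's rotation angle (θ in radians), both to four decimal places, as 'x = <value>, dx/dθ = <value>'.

geometry: r = 11 mm, L = 229 mm, e = 3 mm
crank pin P = (r cos θ, r sin θ) = (-0.767321, 10.973205)
h = r sin θ − e = 10.973205 − 3 = 7.973205
x = r cos θ + √(L² − h²) = -0.767321 + 228.861154 = 228.093833
dx/dθ = −r sin θ − h·r cos θ/√(L² − h²) (θ in radians; h = 7.973205) = -10.946472

x = 228.0938, dx/dθ = -10.9465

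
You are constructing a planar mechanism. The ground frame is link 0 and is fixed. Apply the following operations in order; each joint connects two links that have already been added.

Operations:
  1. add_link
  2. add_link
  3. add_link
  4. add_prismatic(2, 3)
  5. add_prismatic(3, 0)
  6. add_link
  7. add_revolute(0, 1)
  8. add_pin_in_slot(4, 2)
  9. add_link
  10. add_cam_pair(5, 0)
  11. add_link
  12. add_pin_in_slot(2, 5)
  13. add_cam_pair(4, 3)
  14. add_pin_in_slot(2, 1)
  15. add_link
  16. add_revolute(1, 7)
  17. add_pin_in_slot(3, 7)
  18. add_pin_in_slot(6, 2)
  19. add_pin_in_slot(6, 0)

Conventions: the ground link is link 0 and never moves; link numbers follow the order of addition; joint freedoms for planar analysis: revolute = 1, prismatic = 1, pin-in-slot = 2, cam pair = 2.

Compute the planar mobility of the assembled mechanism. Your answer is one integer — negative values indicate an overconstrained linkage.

link 0 = ground. State L|J1|J2 = 1|0|0
+link1  2|0|0
+link2  3|0|0
+link3  4|0|0
P(2,3) f=1→J1  4|1|0
P(3,0) f=1→J1  4|2|0
+link4  5|2|0
R(0,1) f=1→J1  5|3|0
PS(4,2) f=2→J2  5|3|1
+link5  6|3|1
C(5,0) f=2→J2  6|3|2
+link6  7|3|2
PS(2,5) f=2→J2  7|3|3
C(4,3) f=2→J2  7|3|4
PS(2,1) f=2→J2  7|3|5
+link7  8|3|5
R(1,7) f=1→J1  8|4|5
PS(3,7) f=2→J2  8|4|6
PS(6,2) f=2→J2  8|4|7
PS(6,0) f=2→J2  8|4|8
M = 3(8−1)−2·4−8 = 21−8−8 = 5

M = 5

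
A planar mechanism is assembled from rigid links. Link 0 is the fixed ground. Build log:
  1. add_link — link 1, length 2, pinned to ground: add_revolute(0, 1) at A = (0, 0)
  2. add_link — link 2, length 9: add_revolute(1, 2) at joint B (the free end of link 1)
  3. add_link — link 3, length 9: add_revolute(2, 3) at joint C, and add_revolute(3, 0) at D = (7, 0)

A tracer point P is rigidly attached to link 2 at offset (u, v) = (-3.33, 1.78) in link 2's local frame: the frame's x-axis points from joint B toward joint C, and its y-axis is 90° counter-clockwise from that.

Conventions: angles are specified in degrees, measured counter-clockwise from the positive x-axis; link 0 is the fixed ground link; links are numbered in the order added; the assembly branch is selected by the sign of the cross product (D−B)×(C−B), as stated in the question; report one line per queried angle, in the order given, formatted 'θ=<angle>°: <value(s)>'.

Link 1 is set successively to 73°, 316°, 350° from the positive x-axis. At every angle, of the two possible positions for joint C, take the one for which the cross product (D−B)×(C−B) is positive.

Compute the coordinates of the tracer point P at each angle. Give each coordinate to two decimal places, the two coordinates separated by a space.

A=(0,0), D=(7.00,0)
θ=73°: B = A + 2.00·(cos73°, sin73°) = (0.5847, 1.9126)
θ=73°: |BD| = 6.6943
θ=73°: circle(B,9.00) ∩ circle(D,9.00): a=3.3471, h=8.3544
θ=73°:   candidates: C₊=(6.1793,8.9625) cross=55.927; C₋=(1.4054,-7.0499) cross=-55.927
θ=73°:   branch + wants cross > 0 → take C=(6.1793,8.9625) (cross=55.927)
θ=73°: ex = (C−B)/|BC| = (0.6216,0.7833); ey = (-0.7833,0.6216)
θ=73°: P = B + -3.33·ex + 1.78·ey = (-2.8796,0.4106)
θ=316°: B = A + 2.00·(cos316°, sin316°) = (1.4387, -1.3893)
θ=316°: |BD| = 5.7322
θ=316°: circle(B,9.00) ∩ circle(D,9.00): a=2.8661, h=8.5314
θ=316°:   candidates: C₊=(2.1516,7.5824) cross=48.904; C₋=(6.2871,-8.9717) cross=-48.904
θ=316°:   branch + wants cross > 0 → take C=(2.1516,7.5824) (cross=48.904)
θ=316°: ex = (C−B)/|BC| = (0.0792,0.9969); ey = (-0.9969,0.0792)
θ=316°: P = B + -3.33·ex + 1.78·ey = (-0.5995,-4.5679)
θ=350°: B = A + 2.00·(cos350°, sin350°) = (1.9696, -0.3473)
θ=350°: |BD| = 5.0424
θ=350°: circle(B,9.00) ∩ circle(D,9.00): a=2.5212, h=8.6397
θ=350°:   candidates: C₊=(3.8897,8.4455) cross=43.564; C₋=(5.0799,-8.7928) cross=-43.564
θ=350°:   branch + wants cross > 0 → take C=(3.8897,8.4455) (cross=43.564)
θ=350°: ex = (C−B)/|BC| = (0.2133,0.9770); ey = (-0.9770,0.2133)
θ=350°: P = B + -3.33·ex + 1.78·ey = (-0.4799,-3.2209)

θ=73°: -2.88 0.41
θ=316°: -0.60 -4.57
θ=350°: -0.48 -3.22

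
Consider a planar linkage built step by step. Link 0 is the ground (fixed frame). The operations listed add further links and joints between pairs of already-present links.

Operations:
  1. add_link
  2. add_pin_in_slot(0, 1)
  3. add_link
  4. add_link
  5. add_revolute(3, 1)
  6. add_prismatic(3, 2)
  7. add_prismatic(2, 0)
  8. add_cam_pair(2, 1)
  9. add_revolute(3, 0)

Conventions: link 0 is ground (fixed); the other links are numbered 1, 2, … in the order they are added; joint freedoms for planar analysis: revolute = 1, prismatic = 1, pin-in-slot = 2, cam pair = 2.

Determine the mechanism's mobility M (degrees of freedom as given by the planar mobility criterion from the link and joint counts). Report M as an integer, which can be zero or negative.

(L,J1,J2)=(1,0,0); link0 fixed
link1: (2,0,0)
PS 0-1 [J2]: (2,0,1)
link2: (3,0,1)
link3: (4,0,1)
R 3-1 [J1]: (4,1,1)
P 3-2 [J1]: (4,2,1)
P 2-0 [J1]: (4,3,1)
C 2-1 [J2]: (4,3,2)
R 3-0 [J1]: (4,4,2)
Grübler: 3·3 − 2·4 − 2 = -1

M = -1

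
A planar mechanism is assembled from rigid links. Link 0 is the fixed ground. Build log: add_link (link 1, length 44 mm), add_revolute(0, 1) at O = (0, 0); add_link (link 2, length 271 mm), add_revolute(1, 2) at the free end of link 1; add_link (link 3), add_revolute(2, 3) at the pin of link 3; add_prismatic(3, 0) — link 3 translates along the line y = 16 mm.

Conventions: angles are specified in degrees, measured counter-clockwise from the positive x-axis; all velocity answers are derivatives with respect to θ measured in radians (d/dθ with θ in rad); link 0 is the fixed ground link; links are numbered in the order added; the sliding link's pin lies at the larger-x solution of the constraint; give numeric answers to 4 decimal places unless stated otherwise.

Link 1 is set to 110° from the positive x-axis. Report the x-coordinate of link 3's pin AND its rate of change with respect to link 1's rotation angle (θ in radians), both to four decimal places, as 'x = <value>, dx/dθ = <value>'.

geometry: r = 44 mm, L = 271 mm, e = 16 mm
crank pin P = (r cos θ, r sin θ) = (-15.048886, 41.346475)
h = r sin θ − e = 41.346475 − 16 = 25.346475
x = r cos θ + √(L² − h²) = -15.048886 + 269.812076 = 254.763189
dx/dθ = −r sin θ − h·r cos θ/√(L² − h²) (θ in radians; h = 25.346475) = -39.932765

x = 254.7632, dx/dθ = -39.9328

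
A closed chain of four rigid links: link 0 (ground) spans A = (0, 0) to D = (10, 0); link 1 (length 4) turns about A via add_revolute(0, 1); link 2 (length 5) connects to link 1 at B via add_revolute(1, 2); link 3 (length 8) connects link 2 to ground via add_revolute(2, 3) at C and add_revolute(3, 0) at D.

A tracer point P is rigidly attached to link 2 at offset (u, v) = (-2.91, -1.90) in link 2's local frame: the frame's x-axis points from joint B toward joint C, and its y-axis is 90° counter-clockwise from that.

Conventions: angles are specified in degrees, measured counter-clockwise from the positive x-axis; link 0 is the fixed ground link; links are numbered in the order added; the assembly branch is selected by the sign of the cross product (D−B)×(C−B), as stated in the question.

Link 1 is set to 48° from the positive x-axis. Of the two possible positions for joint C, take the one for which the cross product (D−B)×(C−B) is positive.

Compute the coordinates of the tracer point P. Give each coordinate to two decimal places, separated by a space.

A=(0,0), D=(10.00,0)
B = A + 4.00·(cos48°, sin48°) = (2.6765, 2.9726)
|BD| = 7.9038
circle(B,5.00) ∩ circle(D,8.00): a=1.4847, h=4.7745
  candidates: C₊=(5.8479,6.8381) cross=37.736; C₋=(2.2566,-2.0098) cross=-37.736
  branch + wants cross > 0 → take C=(5.8479,6.8381) (cross=37.736)
ex = (C−B)/|BC| = (0.6343,0.7731); ey = (-0.7731,0.6343)
P = B + -2.91·ex + -1.90·ey = (2.2997,-0.4823)

2.30 -0.48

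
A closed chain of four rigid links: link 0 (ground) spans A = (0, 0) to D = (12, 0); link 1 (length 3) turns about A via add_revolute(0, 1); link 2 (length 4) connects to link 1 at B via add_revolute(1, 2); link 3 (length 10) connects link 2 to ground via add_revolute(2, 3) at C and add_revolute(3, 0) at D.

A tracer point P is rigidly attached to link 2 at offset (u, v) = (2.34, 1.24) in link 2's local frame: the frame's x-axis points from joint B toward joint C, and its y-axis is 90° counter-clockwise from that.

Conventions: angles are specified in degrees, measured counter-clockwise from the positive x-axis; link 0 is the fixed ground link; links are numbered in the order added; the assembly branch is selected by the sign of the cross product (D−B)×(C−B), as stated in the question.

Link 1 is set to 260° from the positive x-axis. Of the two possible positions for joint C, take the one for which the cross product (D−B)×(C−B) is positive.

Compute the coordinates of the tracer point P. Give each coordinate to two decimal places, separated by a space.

A=(0,0), D=(12.00,0)
B = A + 3.00·(cos260°, sin260°) = (-0.5209, -2.9544)
|BD| = 12.8648
circle(B,4.00) ∩ circle(D,10.00): a=3.1677, h=2.4425
  candidates: C₊=(2.0011,0.1503) cross=31.422; C₋=(3.1230,-4.6042) cross=-31.422
  branch + wants cross > 0 → take C=(2.0011,0.1503) (cross=31.422)
ex = (C−B)/|BC| = (0.6305,0.7762); ey = (-0.7762,0.6305)
P = B + 2.34·ex + 1.24·ey = (-0.0080,-0.3563)

-0.01 -0.36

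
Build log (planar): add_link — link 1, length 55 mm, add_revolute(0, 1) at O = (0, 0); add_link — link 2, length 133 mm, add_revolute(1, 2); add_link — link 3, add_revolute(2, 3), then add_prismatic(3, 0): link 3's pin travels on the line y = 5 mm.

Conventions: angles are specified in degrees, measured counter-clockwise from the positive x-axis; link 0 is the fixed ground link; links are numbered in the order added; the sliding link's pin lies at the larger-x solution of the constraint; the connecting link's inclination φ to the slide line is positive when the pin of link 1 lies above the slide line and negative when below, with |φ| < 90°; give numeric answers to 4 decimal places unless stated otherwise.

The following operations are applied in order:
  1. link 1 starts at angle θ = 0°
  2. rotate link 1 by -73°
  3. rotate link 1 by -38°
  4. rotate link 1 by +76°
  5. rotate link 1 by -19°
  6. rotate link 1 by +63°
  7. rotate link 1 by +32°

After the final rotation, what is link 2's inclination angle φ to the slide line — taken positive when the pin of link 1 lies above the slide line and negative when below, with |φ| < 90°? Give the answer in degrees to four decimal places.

geometry: r = 55 mm, L = 133 mm, e = 5 mm; θ starts at 0°
rotate link 1 by -73°: θ ← 0° -73° = -73°
rotate link 1 by -38°: θ ← -73° -38° = -111°
rotate link 1 by +76°: θ ← -111° +76° = -35°
rotate link 1 by -19°: θ ← -35° -19° = -54°
rotate link 1 by +63°: θ ← -54° +63° = 9°
rotate link 1 by +32°: θ ← 9° +32° = 41°
h = r sin θ − e = 36.083247 − 5 = 31.083247
sin φ = h / L = 31.083247 / 133 = 0.23370862
φ = arcsin(0.23370862) = 13.515513°

13.5155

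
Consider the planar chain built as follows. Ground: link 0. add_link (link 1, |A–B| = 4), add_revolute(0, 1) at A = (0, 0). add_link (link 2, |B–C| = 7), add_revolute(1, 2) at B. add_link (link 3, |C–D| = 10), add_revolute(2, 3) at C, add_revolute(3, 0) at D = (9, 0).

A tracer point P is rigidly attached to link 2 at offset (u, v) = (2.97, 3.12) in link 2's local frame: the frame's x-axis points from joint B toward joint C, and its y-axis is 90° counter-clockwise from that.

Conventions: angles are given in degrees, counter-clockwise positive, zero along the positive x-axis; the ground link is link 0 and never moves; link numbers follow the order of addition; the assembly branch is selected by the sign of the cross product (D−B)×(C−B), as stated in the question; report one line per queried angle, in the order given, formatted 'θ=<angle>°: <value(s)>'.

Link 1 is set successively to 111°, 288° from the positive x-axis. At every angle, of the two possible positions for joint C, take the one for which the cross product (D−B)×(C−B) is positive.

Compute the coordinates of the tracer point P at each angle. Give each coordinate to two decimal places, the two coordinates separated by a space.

A=(0,0), D=(9.00,0)
θ=111°: B = A + 4.00·(cos111°, sin111°) = (-1.4335, 3.7343)
θ=111°: |BD| = 11.0816
θ=111°: circle(B,7.00) ∩ circle(D,10.00): a=3.2397, h=6.2052
θ=111°:   candidates: C₊=(3.7078,8.4848) cross=68.764; C₋=(-0.4743,-3.1997) cross=-68.764
θ=111°:   branch + wants cross > 0 → take C=(3.7078,8.4848) (cross=68.764)
θ=111°: ex = (C−B)/|BC| = (0.7345,0.6786); ey = (-0.6786,0.7345)
θ=111°: P = B + 2.97·ex + 3.12·ey = (-1.3695,8.0414)
θ=288°: B = A + 4.00·(cos288°, sin288°) = (1.2361, -3.8042)
θ=288°: |BD| = 8.6459
θ=288°: circle(B,7.00) ∩ circle(D,10.00): a=1.3735, h=6.8639
θ=288°:   candidates: C₊=(-0.5507,2.9639) cross=59.344; C₋=(5.4897,-9.3636) cross=-59.344
θ=288°:   branch + wants cross > 0 → take C=(-0.5507,2.9639) (cross=59.344)
θ=288°: ex = (C−B)/|BC| = (-0.2552,0.9669); ey = (-0.9669,-0.2552)
θ=288°: P = B + 2.97·ex + 3.12·ey = (-2.5387,-1.7290)

θ=111°: -1.37 8.04
θ=288°: -2.54 -1.73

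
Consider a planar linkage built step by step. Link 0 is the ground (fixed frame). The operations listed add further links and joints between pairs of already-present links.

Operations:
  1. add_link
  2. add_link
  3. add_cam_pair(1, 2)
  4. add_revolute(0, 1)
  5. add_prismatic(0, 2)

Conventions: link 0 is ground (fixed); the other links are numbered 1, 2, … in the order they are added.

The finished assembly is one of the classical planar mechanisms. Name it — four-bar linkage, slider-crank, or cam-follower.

links: 3 (incl. ground); joints: 1 revolute, 1 prismatic, 1 higher (cam) pair, forming one closed loop
3 links, revolute + prismatic + higher pair in one loop → cam-follower

cam-follower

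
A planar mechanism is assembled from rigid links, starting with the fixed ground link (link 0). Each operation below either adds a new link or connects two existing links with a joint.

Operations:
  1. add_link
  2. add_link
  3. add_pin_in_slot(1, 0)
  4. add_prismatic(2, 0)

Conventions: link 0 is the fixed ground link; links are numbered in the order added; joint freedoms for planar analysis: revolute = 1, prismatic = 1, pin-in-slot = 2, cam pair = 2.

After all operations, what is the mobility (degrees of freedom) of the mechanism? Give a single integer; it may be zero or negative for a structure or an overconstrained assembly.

L=1 J1=0 J2=0
add link → L=2 J1=0 J2=0
add link → L=3 J1=0 J2=0
PS@1,0 dof=2 J2 → L=3 J1=0 J2=1
P@2,0 dof=1 J1 → L=3 J1=1 J2=1
M=3(L−1)−2J1−J2=3·2−2·1−1=3

M = 3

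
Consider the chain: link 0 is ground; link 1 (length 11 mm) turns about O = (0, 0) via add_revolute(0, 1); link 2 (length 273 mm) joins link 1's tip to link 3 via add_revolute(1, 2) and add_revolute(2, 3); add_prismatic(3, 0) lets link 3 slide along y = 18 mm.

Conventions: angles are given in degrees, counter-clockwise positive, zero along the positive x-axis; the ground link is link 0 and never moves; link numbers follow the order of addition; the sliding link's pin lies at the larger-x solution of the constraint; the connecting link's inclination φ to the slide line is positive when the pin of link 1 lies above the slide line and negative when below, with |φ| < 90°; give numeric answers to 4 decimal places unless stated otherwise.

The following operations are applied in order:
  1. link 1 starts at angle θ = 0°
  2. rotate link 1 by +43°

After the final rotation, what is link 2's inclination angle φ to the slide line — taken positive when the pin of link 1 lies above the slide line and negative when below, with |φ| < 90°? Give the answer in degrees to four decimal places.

geometry: r = 11 mm, L = 273 mm, e = 18 mm; θ starts at 0°
rotate link 1 by +43°: θ ← 0° +43° = 43°
h = r sin θ − e = 7.501982 − 18 = -10.498018
sin φ = h / L = -10.498018 / 273 = -0.03845428
φ = arcsin(-0.03845428) = -2.203811°

-2.2038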